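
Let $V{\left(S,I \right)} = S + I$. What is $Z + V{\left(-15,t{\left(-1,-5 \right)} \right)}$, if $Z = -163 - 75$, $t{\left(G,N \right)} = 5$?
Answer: $-248$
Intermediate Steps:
$V{\left(S,I \right)} = I + S$
$Z = -238$ ($Z = -163 - 75 = -238$)
$Z + V{\left(-15,t{\left(-1,-5 \right)} \right)} = -238 + \left(5 - 15\right) = -238 - 10 = -248$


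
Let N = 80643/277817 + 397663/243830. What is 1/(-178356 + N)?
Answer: -67740119110/12081726543258799 ≈ -5.6068e-6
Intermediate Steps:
N = 130140724361/67740119110 (N = 80643*(1/277817) + 397663*(1/243830) = 80643/277817 + 397663/243830 = 130140724361/67740119110 ≈ 1.9212)
1/(-178356 + N) = 1/(-178356 + 130140724361/67740119110) = 1/(-12081726543258799/67740119110) = -67740119110/12081726543258799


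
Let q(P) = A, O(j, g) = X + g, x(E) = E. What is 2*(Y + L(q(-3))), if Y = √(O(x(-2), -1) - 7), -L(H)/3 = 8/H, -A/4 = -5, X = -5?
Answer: -12/5 + 2*I*√13 ≈ -2.4 + 7.2111*I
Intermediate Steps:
A = 20 (A = -4*(-5) = 20)
O(j, g) = -5 + g
q(P) = 20
L(H) = -24/H
Y = I*√13 (Y = √((-5 - 1) - 7) = √(-6 - 7) = √(-13) = I*√13 ≈ 3.6056*I)
2*(Y + L(q(-3))) = 2*(I*√13 - 24/20) = 2*(I*√13 - 24*1/20) = 2*(I*√13 - 6/5) = 2*(-6/5 + I*√13) = -12/5 + 2*I*√13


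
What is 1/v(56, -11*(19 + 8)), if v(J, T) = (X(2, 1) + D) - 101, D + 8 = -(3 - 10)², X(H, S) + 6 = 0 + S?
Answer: -1/163 ≈ -0.0061350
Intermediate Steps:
X(H, S) = -6 + S (X(H, S) = -6 + (0 + S) = -6 + S)
D = -57 (D = -8 - (3 - 10)² = -8 - 1*(-7)² = -8 - 1*49 = -8 - 49 = -57)
v(J, T) = -163 (v(J, T) = ((-6 + 1) - 57) - 101 = (-5 - 57) - 101 = -62 - 101 = -163)
1/v(56, -11*(19 + 8)) = 1/(-163) = -1/163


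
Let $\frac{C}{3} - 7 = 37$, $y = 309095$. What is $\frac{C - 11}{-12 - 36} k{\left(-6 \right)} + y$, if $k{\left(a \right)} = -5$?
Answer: $\frac{14837165}{48} \approx 3.0911 \cdot 10^{5}$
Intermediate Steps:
$C = 132$ ($C = 21 + 3 \cdot 37 = 21 + 111 = 132$)
$\frac{C - 11}{-12 - 36} k{\left(-6 \right)} + y = \frac{132 - 11}{-12 - 36} \left(-5\right) + 309095 = \frac{1}{-48} \cdot 121 \left(-5\right) + 309095 = \left(- \frac{1}{48}\right) 121 \left(-5\right) + 309095 = \left(- \frac{121}{48}\right) \left(-5\right) + 309095 = \frac{605}{48} + 309095 = \frac{14837165}{48}$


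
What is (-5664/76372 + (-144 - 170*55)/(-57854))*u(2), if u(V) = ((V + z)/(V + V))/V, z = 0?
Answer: 49673839/2209212844 ≈ 0.022485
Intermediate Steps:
u(V) = 1/(2*V) (u(V) = ((V + 0)/(V + V))/V = (V/((2*V)))/V = (V*(1/(2*V)))/V = 1/(2*V))
(-5664/76372 + (-144 - 170*55)/(-57854))*u(2) = (-5664/76372 + (-144 - 170*55)/(-57854))*((1/2)/2) = (-5664*1/76372 + (-144 - 9350)*(-1/57854))*((1/2)*(1/2)) = (-1416/19093 - 9494*(-1/57854))*(1/4) = (-1416/19093 + 4747/28927)*(1/4) = (49673839/552303211)*(1/4) = 49673839/2209212844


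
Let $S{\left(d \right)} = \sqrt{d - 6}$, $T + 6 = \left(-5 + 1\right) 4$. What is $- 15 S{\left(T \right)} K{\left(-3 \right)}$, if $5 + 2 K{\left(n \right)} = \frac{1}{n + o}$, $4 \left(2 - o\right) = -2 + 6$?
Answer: $\frac{165 i \sqrt{7}}{2} \approx 218.27 i$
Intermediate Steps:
$T = -22$ ($T = -6 + \left(-5 + 1\right) 4 = -6 - 16 = -22$)
$o = 1$ ($o = 2 - \frac{-2 + 6}{4} = 2 - 1 = 1$)
$K{\left(n \right)} = - \frac{5}{2} + \frac{1}{2 \left(1 + n\right)}$ ($K{\left(n \right)} = - \frac{5}{2} + \frac{1}{2 \left(n + 1\right)} = - \frac{5}{2} + \frac{1}{2 \left(1 + n\right)}$)
$S{\left(d \right)} = \sqrt{-6 + d}$
$- 15 S{\left(T \right)} K{\left(-3 \right)} = - 15 \sqrt{-6 - 22} \frac{-4 - -15}{2 \left(1 - 3\right)} = - 15 \sqrt{-28} \frac{-4 + 15}{2 \left(-2\right)} = - 15 \cdot 2 i \sqrt{7} \cdot \frac{1}{2} \left(- \frac{1}{2}\right) 11 = - 30 i \sqrt{7} \left(- \frac{11}{4}\right) = \frac{165 i \sqrt{7}}{2}$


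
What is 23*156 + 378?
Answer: 3966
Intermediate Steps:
23*156 + 378 = 3588 + 378 = 3966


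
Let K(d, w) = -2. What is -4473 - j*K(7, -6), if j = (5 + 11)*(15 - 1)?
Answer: -4025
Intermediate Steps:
j = 224 (j = 16*14 = 224)
-4473 - j*K(7, -6) = -4473 - 224*(-2) = -4473 - 1*(-448) = -4473 + 448 = -4025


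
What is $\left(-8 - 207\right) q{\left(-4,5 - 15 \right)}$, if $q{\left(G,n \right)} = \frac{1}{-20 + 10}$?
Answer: $\frac{43}{2} \approx 21.5$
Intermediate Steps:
$q{\left(G,n \right)} = - \frac{1}{10}$ ($q{\left(G,n \right)} = \frac{1}{-10} = - \frac{1}{10}$)
$\left(-8 - 207\right) q{\left(-4,5 - 15 \right)} = \left(-8 - 207\right) \left(- \frac{1}{10}\right) = \left(-215\right) \left(- \frac{1}{10}\right) = \frac{43}{2}$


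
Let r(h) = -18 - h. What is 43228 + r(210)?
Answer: 43000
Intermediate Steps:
43228 + r(210) = 43228 + (-18 - 1*210) = 43228 + (-18 - 210) = 43228 - 228 = 43000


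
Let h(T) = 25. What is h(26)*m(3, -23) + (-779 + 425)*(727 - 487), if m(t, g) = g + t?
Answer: -85460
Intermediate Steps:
h(26)*m(3, -23) + (-779 + 425)*(727 - 487) = 25*(-23 + 3) + (-779 + 425)*(727 - 487) = 25*(-20) - 354*240 = -500 - 84960 = -85460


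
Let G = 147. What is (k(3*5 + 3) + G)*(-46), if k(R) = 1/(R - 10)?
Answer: -27071/4 ≈ -6767.8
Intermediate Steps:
k(R) = 1/(-10 + R)
(k(3*5 + 3) + G)*(-46) = (1/(-10 + (3*5 + 3)) + 147)*(-46) = (1/(-10 + (15 + 3)) + 147)*(-46) = (1/(-10 + 18) + 147)*(-46) = (1/8 + 147)*(-46) = (1177/8)*(-46) = -27071/4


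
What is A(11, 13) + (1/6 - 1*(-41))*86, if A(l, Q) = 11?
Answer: 10654/3 ≈ 3551.3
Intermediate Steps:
A(11, 13) + (1/6 - 1*(-41))*86 = 11 + (1/6 - 1*(-41))*86 = 11 + (1/6 + 41)*86 = 11 + (247/6)*86 = 11 + 10621/3 = 10654/3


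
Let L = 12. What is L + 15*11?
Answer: 177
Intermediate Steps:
L + 15*11 = 12 + 15*11 = 12 + 165 = 177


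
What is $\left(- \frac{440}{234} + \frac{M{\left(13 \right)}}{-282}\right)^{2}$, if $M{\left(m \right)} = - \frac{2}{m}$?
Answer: $\frac{106853569}{30239001} \approx 3.5336$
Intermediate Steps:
$\left(- \frac{440}{234} + \frac{M{\left(13 \right)}}{-282}\right)^{2} = \left(- \frac{440}{234} + \frac{\left(-2\right) \frac{1}{13}}{-282}\right)^{2} = \left(\left(-440\right) \frac{1}{234} + \left(-2\right) \frac{1}{13} \left(- \frac{1}{282}\right)\right)^{2} = \left(- \frac{220}{117} - - \frac{1}{1833}\right)^{2} = \left(- \frac{220}{117} + \frac{1}{1833}\right)^{2} = \left(- \frac{10337}{5499}\right)^{2} = \frac{106853569}{30239001}$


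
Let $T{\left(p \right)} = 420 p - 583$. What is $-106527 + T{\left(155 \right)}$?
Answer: $-42010$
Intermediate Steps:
$T{\left(p \right)} = -583 + 420 p$
$-106527 + T{\left(155 \right)} = -106527 + \left(-583 + 420 \cdot 155\right) = -106527 + \left(-583 + 65100\right) = -106527 + 64517 = -42010$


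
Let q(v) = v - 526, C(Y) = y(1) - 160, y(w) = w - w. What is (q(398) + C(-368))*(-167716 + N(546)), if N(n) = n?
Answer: 48144960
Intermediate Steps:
y(w) = 0
C(Y) = -160 (C(Y) = 0 - 160 = -160)
q(v) = -526 + v
(q(398) + C(-368))*(-167716 + N(546)) = ((-526 + 398) - 160)*(-167716 + 546) = (-128 - 160)*(-167170) = -288*(-167170) = 48144960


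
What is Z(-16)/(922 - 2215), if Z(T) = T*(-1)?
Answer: -16/1293 ≈ -0.012374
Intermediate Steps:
Z(T) = -T
Z(-16)/(922 - 2215) = (-1*(-16))/(922 - 2215) = 16/(-1293) = -1/1293*16 = -16/1293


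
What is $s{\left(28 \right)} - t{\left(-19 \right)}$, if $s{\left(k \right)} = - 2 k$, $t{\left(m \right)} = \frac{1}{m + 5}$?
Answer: $- \frac{783}{14} \approx -55.929$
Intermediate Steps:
$t{\left(m \right)} = \frac{1}{5 + m}$
$s{\left(28 \right)} - t{\left(-19 \right)} = \left(-2\right) 28 - \frac{1}{5 - 19} = -56 - \frac{1}{-14} = -56 - - \frac{1}{14} = -56 + \frac{1}{14} = - \frac{783}{14}$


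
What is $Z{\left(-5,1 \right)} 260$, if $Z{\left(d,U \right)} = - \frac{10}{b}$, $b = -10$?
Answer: $260$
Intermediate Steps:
$Z{\left(d,U \right)} = 1$ ($Z{\left(d,U \right)} = - \frac{10}{-10} = \left(-10\right) \left(- \frac{1}{10}\right) = 1$)
$Z{\left(-5,1 \right)} 260 = 1 \cdot 260 = 260$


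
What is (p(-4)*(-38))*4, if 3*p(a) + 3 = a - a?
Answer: 152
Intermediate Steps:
p(a) = -1 (p(a) = -1 + (a - a)/3 = -1 + (⅓)*0 = -1 + 0 = -1)
(p(-4)*(-38))*4 = -1*(-38)*4 = 38*4 = 152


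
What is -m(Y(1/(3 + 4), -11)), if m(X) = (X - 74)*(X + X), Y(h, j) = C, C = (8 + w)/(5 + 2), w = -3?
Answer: 5130/49 ≈ 104.69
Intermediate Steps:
C = 5/7 (C = (8 - 3)/(5 + 2) = 5/7 ≈ 0.71429)
Y(h, j) = 5/7
m(X) = 2*X*(-74 + X) (m(X) = (-74 + X)*(2*X) = 2*X*(-74 + X))
-m(Y(1/(3 + 4), -11)) = -2*5*(-74 + 5/7)/7 = -2*5*(-513)/(7*7) = -1*(-5130/49) = 5130/49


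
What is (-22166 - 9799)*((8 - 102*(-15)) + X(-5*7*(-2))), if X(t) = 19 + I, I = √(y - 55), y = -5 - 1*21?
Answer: -49769505 - 287685*I ≈ -4.9769e+7 - 2.8769e+5*I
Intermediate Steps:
y = -26 (y = -5 - 21 = -26)
I = 9*I (I = √(-26 - 55) = √(-81) = 9*I ≈ 9.0*I)
X(t) = 19 + 9*I
(-22166 - 9799)*((8 - 102*(-15)) + X(-5*7*(-2))) = (-22166 - 9799)*((8 - 102*(-15)) + (19 + 9*I)) = -31965*((8 + 1530) + (19 + 9*I)) = -31965*(1538 + (19 + 9*I)) = -31965*(1557 + 9*I) = -49769505 - 287685*I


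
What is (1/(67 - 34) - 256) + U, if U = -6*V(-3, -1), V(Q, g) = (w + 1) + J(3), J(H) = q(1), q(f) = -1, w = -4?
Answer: -7655/33 ≈ -231.97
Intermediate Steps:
J(H) = -1
V(Q, g) = -4 (V(Q, g) = (-4 + 1) - 1 = -3 - 1 = -4)
U = 24 (U = -6*(-4) = 24)
(1/(67 - 34) - 256) + U = (1/(67 - 34) - 256) + 24 = (1/33 - 256) + 24 = -8447/33 + 24 = -7655/33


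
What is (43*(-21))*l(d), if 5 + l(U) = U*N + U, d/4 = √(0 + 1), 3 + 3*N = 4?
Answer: -301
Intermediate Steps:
N = ⅓ (N = -1 + (⅓)*4 = -1 + 4/3 = ⅓ ≈ 0.33333)
d = 4 (d = 4*√(0 + 1) = 4*√1 = 4*1 = 4)
l(U) = -5 + 4*U/3 (l(U) = -5 + (U*(⅓) + U) = -5 + (U/3 + U) = -5 + 4*U/3)
(43*(-21))*l(d) = (43*(-21))*(-5 + (4/3)*4) = -903*(-5 + 16/3) = -903*⅓ = -301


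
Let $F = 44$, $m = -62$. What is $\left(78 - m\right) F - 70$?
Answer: $6090$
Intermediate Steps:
$\left(78 - m\right) F - 70 = \left(78 - -62\right) 44 - 70 = \left(78 + 62\right) 44 - 70 = 140 \cdot 44 - 70 = 6160 - 70 = 6090$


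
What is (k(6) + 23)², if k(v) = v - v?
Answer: 529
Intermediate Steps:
k(v) = 0
(k(6) + 23)² = (0 + 23)² = 23² = 529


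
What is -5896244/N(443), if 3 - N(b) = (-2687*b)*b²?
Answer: -1474061/58400807728 ≈ -2.5240e-5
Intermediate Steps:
N(b) = 3 + 2687*b³ (N(b) = 3 - (-2687*b)*b² = 3 - (-2687)*b³ = 3 + 2687*b³)
-5896244/N(443) = -5896244/(3 + 2687*443³) = -5896244/(3 + 2687*86938307) = -5896244/(3 + 233603230909) = -5896244/233603230912 = -5896244*1/233603230912 = -1474061/58400807728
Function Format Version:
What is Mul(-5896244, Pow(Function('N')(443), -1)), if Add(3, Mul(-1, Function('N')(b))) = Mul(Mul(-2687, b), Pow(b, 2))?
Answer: Rational(-1474061, 58400807728) ≈ -2.5240e-5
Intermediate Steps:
Function('N')(b) = Add(3, Mul(2687, Pow(b, 3))) (Function('N')(b) = Add(3, Mul(-1, Mul(Mul(-2687, b), Pow(b, 2)))) = Add(3, Mul(-1, Mul(-2687, Pow(b, 3)))) = Add(3, Mul(2687, Pow(b, 3))))
Mul(-5896244, Pow(Function('N')(443), -1)) = Mul(-5896244, Pow(Add(3, Mul(2687, Pow(443, 3))), -1)) = Mul(-5896244, Pow(Add(3, Mul(2687, 86938307)), -1)) = Mul(-5896244, Pow(Add(3, 233603230909), -1)) = Mul(-5896244, Pow(233603230912, -1)) = Mul(-5896244, Rational(1, 233603230912)) = Rational(-1474061, 58400807728)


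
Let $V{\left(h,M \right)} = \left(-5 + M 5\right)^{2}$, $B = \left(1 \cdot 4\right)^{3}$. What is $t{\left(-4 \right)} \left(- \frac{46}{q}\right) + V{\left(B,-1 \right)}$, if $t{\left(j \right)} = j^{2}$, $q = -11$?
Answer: $\frac{1836}{11} \approx 166.91$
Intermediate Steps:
$B = 64$ ($B = 4^{3} = 64$)
$V{\left(h,M \right)} = \left(-5 + 5 M\right)^{2}$
$t{\left(-4 \right)} \left(- \frac{46}{q}\right) + V{\left(B,-1 \right)} = \left(-4\right)^{2} \left(- \frac{46}{-11}\right) + 25 \left(-1 - 1\right)^{2} = 16 \left(\left(-46\right) \left(- \frac{1}{11}\right)\right) + 25 \left(-2\right)^{2} = 16 \cdot \frac{46}{11} + 25 \cdot 4 = \frac{736}{11} + 100 = \frac{1836}{11}$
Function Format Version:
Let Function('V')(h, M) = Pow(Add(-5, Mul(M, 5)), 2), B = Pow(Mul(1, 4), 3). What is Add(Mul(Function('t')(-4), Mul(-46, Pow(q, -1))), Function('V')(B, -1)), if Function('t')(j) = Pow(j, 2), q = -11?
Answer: Rational(1836, 11) ≈ 166.91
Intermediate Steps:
B = 64 (B = Pow(4, 3) = 64)
Function('V')(h, M) = Pow(Add(-5, Mul(5, M)), 2)
Add(Mul(Function('t')(-4), Mul(-46, Pow(q, -1))), Function('V')(B, -1)) = Add(Mul(Pow(-4, 2), Mul(-46, Pow(-11, -1))), Mul(25, Pow(Add(-1, -1), 2))) = Add(Mul(16, Mul(-46, Rational(-1, 11))), Mul(25, Pow(-2, 2))) = Add(Mul(16, Rational(46, 11)), Mul(25, 4)) = Add(Rational(736, 11), 100) = Rational(1836, 11)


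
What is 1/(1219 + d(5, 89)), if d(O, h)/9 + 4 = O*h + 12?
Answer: 1/5296 ≈ 0.00018882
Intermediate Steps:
d(O, h) = 72 + 9*O*h (d(O, h) = -36 + 9*(O*h + 12) = -36 + 9*(12 + O*h) = -36 + (108 + 9*O*h) = 72 + 9*O*h)
1/(1219 + d(5, 89)) = 1/(1219 + (72 + 9*5*89)) = 1/(1219 + (72 + 4005)) = 1/(1219 + 4077) = 1/5296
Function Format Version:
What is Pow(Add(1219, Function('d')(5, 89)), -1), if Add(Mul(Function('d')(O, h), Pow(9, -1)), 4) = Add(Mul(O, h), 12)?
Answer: Rational(1, 5296) ≈ 0.00018882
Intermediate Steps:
Function('d')(O, h) = Add(72, Mul(9, O, h)) (Function('d')(O, h) = Add(-36, Mul(9, Add(Mul(O, h), 12))) = Add(-36, Mul(9, Add(12, Mul(O, h)))) = Add(-36, Add(108, Mul(9, O, h))) = Add(72, Mul(9, O, h)))
Pow(Add(1219, Function('d')(5, 89)), -1) = Pow(Add(1219, Add(72, Mul(9, 5, 89))), -1) = Pow(Add(1219, Add(72, 4005)), -1) = Pow(Add(1219, 4077), -1) = Pow(5296, -1) = Rational(1, 5296)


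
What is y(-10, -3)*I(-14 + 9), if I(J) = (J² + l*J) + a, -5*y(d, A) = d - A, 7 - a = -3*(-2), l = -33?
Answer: 1337/5 ≈ 267.40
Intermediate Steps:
a = 1 (a = 7 - (-3)*(-2) = 7 - 1*6 = 7 - 6 = 1)
y(d, A) = -d/5 + A/5 (y(d, A) = -(d - A)/5 = -d/5 + A/5)
I(J) = 1 + J² - 33*J (I(J) = (J² - 33*J) + 1 = 1 + J² - 33*J)
y(-10, -3)*I(-14 + 9) = (-⅕*(-10) + (⅕)*(-3))*(1 + (-14 + 9)² - 33*(-14 + 9)) = (2 - ⅗)*(1 + (-5)² - 33*(-5)) = 7*(1 + 25 + 165)/5 = (7/5)*191 = 1337/5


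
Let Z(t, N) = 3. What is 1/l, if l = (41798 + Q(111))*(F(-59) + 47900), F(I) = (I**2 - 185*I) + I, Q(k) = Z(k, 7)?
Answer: 1/2601568837 ≈ 3.8438e-10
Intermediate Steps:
Q(k) = 3
F(I) = I**2 - 184*I
l = 2601568837 (l = (41798 + 3)*(-59*(-184 - 59) + 47900) = 41801*(-59*(-243) + 47900) = 41801*(14337 + 47900) = 41801*62237 = 2601568837)
1/l = 1/2601568837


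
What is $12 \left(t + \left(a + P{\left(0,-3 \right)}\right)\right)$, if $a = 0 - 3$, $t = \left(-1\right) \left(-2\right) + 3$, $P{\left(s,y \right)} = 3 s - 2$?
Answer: $0$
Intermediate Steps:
$P{\left(s,y \right)} = -2 + 3 s$
$t = 5$ ($t = 2 + 3 = 5$)
$a = -3$
$12 \left(t + \left(a + P{\left(0,-3 \right)}\right)\right) = 12 \left(5 + \left(-3 + \left(-2 + 3 \cdot 0\right)\right)\right) = 12 \left(5 + \left(-3 + \left(-2 + 0\right)\right)\right) = 12 \left(5 - 5\right) = 12 \cdot 0 = 0$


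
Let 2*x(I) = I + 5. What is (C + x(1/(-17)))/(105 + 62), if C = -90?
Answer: -1488/2839 ≈ -0.52413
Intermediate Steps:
x(I) = 5/2 + I/2 (x(I) = (I + 5)/2 = (5 + I)/2 = 5/2 + I/2)
(C + x(1/(-17)))/(105 + 62) = (-90 + (5/2 + (½)/(-17)))/(105 + 62) = (-90 + (5/2 + (½)*(-1/17)))/167 = (-90 + (5/2 - 1/34))*(1/167) = (-90 + 42/17)*(1/167) = -1488/17*1/167 = -1488/2839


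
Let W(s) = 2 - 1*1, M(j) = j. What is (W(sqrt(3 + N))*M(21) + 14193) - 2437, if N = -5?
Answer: 11777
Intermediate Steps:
W(s) = 1 (W(s) = 2 - 1 = 1)
(W(sqrt(3 + N))*M(21) + 14193) - 2437 = (1*21 + 14193) - 2437 = (21 + 14193) - 2437 = 14214 - 2437 = 11777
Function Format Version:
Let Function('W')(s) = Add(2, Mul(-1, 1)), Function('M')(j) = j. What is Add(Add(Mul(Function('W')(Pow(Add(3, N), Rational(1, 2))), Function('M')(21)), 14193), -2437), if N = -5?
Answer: 11777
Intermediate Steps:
Function('W')(s) = 1 (Function('W')(s) = Add(2, -1) = 1)
Add(Add(Mul(Function('W')(Pow(Add(3, N), Rational(1, 2))), Function('M')(21)), 14193), -2437) = Add(Add(Mul(1, 21), 14193), -2437) = Add(Add(21, 14193), -2437) = Add(14214, -2437) = 11777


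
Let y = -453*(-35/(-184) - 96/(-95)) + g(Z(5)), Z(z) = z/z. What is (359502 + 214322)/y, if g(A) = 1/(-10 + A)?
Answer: -90273991680/85589633 ≈ -1054.7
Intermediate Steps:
Z(z) = 1
y = -85589633/157320 (y = -453*(-35/(-184) - 96/(-95)) + 1/(-10 + 1) = -453*(-35*(-1/184) - 96*(-1/95)) + 1/(-9) = -453*(35/184 + 96/95) - 1/9 = -453*20989/17480 - 1/9 = -9508017/17480 - 1/9 = -85589633/157320 ≈ -544.05)
(359502 + 214322)/y = (359502 + 214322)/(-85589633/157320) = 573824*(-157320/85589633) = -90273991680/85589633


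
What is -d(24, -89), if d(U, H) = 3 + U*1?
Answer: -27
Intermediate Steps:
d(U, H) = 3 + U
-d(24, -89) = -(3 + 24) = -1*27 = -27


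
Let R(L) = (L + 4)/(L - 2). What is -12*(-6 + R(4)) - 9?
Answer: 15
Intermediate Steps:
R(L) = (4 + L)/(-2 + L)
-12*(-6 + R(4)) - 9 = -12*(-6 + (4 + 4)/(-2 + 4)) - 9 = -12*(-6 + 8/2) - 9 = -12*(-6 + (1/2)*8) - 9 = -12*(-6 + 4) - 9 = -12*(-2) - 9 = 24 - 9 = 15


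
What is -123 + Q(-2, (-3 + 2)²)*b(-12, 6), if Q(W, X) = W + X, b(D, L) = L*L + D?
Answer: -147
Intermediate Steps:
b(D, L) = D + L² (b(D, L) = L² + D = D + L²)
-123 + Q(-2, (-3 + 2)²)*b(-12, 6) = -123 + (-2 + (-3 + 2)²)*(-12 + 6²) = -123 + (-2 + (-1)²)*(-12 + 36) = -123 + (-2 + 1)*24 = -123 - 1*24 = -123 - 24 = -147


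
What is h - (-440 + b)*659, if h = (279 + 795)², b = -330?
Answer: 1660906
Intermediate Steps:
h = 1153476 (h = 1074² = 1153476)
h - (-440 + b)*659 = 1153476 - (-440 - 330)*659 = 1153476 - (-770)*659 = 1153476 - 1*(-507430) = 1153476 + 507430 = 1660906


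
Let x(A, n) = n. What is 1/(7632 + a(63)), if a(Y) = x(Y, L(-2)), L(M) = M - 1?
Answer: 1/7629 ≈ 0.00013108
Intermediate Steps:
L(M) = -1 + M
a(Y) = -3 (a(Y) = -1 - 2 = -3)
1/(7632 + a(63)) = 1/(7632 - 3) = 1/7629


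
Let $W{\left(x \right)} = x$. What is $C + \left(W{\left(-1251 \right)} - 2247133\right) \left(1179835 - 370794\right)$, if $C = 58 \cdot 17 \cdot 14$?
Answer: $-1819034825940$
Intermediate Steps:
$C = 13804$ ($C = 986 \cdot 14 = 13804$)
$C + \left(W{\left(-1251 \right)} - 2247133\right) \left(1179835 - 370794\right) = 13804 + \left(-1251 - 2247133\right) \left(1179835 - 370794\right) = 13804 - 1819034839744 = -1819034825940$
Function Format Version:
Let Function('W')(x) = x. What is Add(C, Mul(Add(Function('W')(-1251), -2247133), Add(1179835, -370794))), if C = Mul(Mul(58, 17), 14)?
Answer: -1819034825940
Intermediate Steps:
C = 13804 (C = Mul(986, 14) = 13804)
Add(C, Mul(Add(Function('W')(-1251), -2247133), Add(1179835, -370794))) = Add(13804, Mul(Add(-1251, -2247133), Add(1179835, -370794))) = Add(13804, Mul(-2248384, 809041)) = Add(13804, -1819034839744) = -1819034825940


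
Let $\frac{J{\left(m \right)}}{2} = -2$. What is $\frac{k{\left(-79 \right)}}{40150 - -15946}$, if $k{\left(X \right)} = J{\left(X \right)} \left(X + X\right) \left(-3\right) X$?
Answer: $\frac{18723}{7012} \approx 2.6701$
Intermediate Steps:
$J{\left(m \right)} = -4$ ($J{\left(m \right)} = 2 \left(-2\right) = -4$)
$k{\left(X \right)} = 24 X^{2}$ ($k{\left(X \right)} = - 4 \left(X + X\right) \left(-3\right) X = - 4 \cdot 2 X \left(-3\right) X = - 4 \left(- 6 X\right) X = 24 X X = 24 X^{2}$)
$\frac{k{\left(-79 \right)}}{40150 - -15946} = \frac{24 \left(-79\right)^{2}}{40150 - -15946} = \frac{24 \cdot 6241}{40150 + 15946} = \frac{149784}{56096} = 149784 \cdot \frac{1}{56096} = \frac{18723}{7012}$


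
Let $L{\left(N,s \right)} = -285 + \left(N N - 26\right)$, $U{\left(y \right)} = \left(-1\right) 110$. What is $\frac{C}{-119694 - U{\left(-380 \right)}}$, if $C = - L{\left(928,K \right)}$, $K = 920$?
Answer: $\frac{860873}{119584} \approx 7.1989$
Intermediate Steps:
$U{\left(y \right)} = -110$
$L{\left(N,s \right)} = -311 + N^{2}$ ($L{\left(N,s \right)} = -285 + \left(N^{2} - 26\right) = -285 + \left(-26 + N^{2}\right) = -311 + N^{2}$)
$C = -860873$ ($C = - (-311 + 928^{2}) = - (-311 + 861184) = \left(-1\right) 860873 = -860873$)
$\frac{C}{-119694 - U{\left(-380 \right)}} = - \frac{860873}{-119694 - -110} = - \frac{860873}{-119694 + 110} = - \frac{860873}{-119584} = \left(-860873\right) \left(- \frac{1}{119584}\right) = \frac{860873}{119584}$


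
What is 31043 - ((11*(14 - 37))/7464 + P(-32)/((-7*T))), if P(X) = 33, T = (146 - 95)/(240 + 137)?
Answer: 27603872603/888216 ≈ 31078.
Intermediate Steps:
T = 51/377 ≈ 0.13528
31043 - ((11*(14 - 37))/7464 + P(-32)/((-7*T))) = 31043 - ((11*(14 - 37))/7464 + 33/((-7*51/377))) = 31043 - ((11*(-23))*(1/7464) + 33/(-357/377)) = 31043 - (-253*1/7464 + 33*(-377/357)) = 31043 - (-253/7464 - 4147/119) = 31043 - 1*(-30983315/888216) = 31043 + 30983315/888216 = 27603872603/888216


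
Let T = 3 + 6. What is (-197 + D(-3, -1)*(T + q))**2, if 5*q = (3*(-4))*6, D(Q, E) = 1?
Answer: 1024144/25 ≈ 40966.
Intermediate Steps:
T = 9
q = -72/5 (q = ((3*(-4))*6)/5 = (-12*6)/5 = (1/5)*(-72) = -72/5 ≈ -14.400)
(-197 + D(-3, -1)*(T + q))**2 = (-197 + 1*(9 - 72/5))**2 = (-197 + 1*(-27/5))**2 = (-197 - 27/5)**2 = (-1012/5)**2 = 1024144/25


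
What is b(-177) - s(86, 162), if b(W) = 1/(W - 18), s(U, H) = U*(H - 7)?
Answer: -2599351/195 ≈ -13330.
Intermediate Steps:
s(U, H) = U*(-7 + H)
b(W) = 1/(-18 + W)
b(-177) - s(86, 162) = 1/(-18 - 177) - 86*(-7 + 162) = 1/(-195) - 86*155 = -1/195 - 1*13330 = -1/195 - 13330 = -2599351/195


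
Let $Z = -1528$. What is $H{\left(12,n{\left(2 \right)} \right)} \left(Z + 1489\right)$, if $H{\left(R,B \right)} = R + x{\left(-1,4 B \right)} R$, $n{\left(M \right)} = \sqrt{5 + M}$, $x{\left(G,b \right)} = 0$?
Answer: $-468$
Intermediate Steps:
$H{\left(R,B \right)} = R$ ($H{\left(R,B \right)} = R + 0 R = R + 0 = R$)
$H{\left(12,n{\left(2 \right)} \right)} \left(Z + 1489\right) = 12 \left(-1528 + 1489\right) = 12 \left(-39\right) = -468$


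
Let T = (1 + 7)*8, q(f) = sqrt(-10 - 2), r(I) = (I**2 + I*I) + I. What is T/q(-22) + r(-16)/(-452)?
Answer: -124/113 - 32*I*sqrt(3)/3 ≈ -1.0973 - 18.475*I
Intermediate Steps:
r(I) = I + 2*I**2 (r(I) = (I**2 + I**2) + I = 2*I**2 + I = I + 2*I**2)
q(f) = 2*I*sqrt(3) (q(f) = sqrt(-12) = 2*I*sqrt(3))
T = 64 (T = 8*8 = 64)
T/q(-22) + r(-16)/(-452) = 64/((2*I*sqrt(3))) - 16*(1 + 2*(-16))/(-452) = 64*(-I*sqrt(3)/6) - 16*(1 - 32)*(-1/452) = -32*I*sqrt(3)/3 - 16*(-31)*(-1/452) = -32*I*sqrt(3)/3 + 496*(-1/452) = -32*I*sqrt(3)/3 - 124/113 = -124/113 - 32*I*sqrt(3)/3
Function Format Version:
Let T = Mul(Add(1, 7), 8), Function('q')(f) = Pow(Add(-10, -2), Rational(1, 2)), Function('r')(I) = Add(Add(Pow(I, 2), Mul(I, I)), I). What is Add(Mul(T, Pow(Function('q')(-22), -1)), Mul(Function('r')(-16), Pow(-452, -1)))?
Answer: Add(Rational(-124, 113), Mul(Rational(-32, 3), I, Pow(3, Rational(1, 2)))) ≈ Add(-1.0973, Mul(-18.475, I))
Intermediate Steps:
Function('r')(I) = Add(I, Mul(2, Pow(I, 2))) (Function('r')(I) = Add(Add(Pow(I, 2), Pow(I, 2)), I) = Add(Mul(2, Pow(I, 2)), I) = Add(I, Mul(2, Pow(I, 2))))
Function('q')(f) = Mul(2, I, Pow(3, Rational(1, 2))) (Function('q')(f) = Pow(-12, Rational(1, 2)) = Mul(2, I, Pow(3, Rational(1, 2))))
T = 64 (T = Mul(8, 8) = 64)
Add(Mul(T, Pow(Function('q')(-22), -1)), Mul(Function('r')(-16), Pow(-452, -1))) = Add(Mul(64, Pow(Mul(2, I, Pow(3, Rational(1, 2))), -1)), Mul(Mul(-16, Add(1, Mul(2, -16))), Pow(-452, -1))) = Add(Mul(64, Mul(Rational(-1, 6), I, Pow(3, Rational(1, 2)))), Mul(Mul(-16, Add(1, -32)), Rational(-1, 452))) = Add(Mul(Rational(-32, 3), I, Pow(3, Rational(1, 2))), Mul(Mul(-16, -31), Rational(-1, 452))) = Add(Mul(Rational(-32, 3), I, Pow(3, Rational(1, 2))), Mul(496, Rational(-1, 452))) = Add(Mul(Rational(-32, 3), I, Pow(3, Rational(1, 2))), Rational(-124, 113)) = Add(Rational(-124, 113), Mul(Rational(-32, 3), I, Pow(3, Rational(1, 2))))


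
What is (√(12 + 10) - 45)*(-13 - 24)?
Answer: 1665 - 37*√22 ≈ 1491.5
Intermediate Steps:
(√(12 + 10) - 45)*(-13 - 24) = (√22 - 45)*(-37) = (-45 + √22)*(-37) = 1665 - 37*√22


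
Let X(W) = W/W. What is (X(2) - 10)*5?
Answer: -45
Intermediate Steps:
X(W) = 1
(X(2) - 10)*5 = (1 - 10)*5 = -9*5 = -45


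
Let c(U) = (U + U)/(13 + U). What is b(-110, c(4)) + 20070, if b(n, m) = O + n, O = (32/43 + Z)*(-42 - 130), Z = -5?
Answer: 20692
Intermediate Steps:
c(U) = 2*U/(13 + U) (c(U) = (2*U)/(13 + U) = 2*U/(13 + U))
O = 732 (O = (32/43 - 5)*(-42 - 130) = (32*(1/43) - 5)*(-172) = (32/43 - 5)*(-172) = -183/43*(-172) = 732)
b(n, m) = 732 + n
b(-110, c(4)) + 20070 = (732 - 110) + 20070 = 622 + 20070 = 20692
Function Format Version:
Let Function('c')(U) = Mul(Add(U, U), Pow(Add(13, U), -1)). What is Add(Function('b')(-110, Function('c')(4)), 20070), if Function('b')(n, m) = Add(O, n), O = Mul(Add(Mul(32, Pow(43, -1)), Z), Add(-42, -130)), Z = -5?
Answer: 20692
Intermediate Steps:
Function('c')(U) = Mul(2, U, Pow(Add(13, U), -1)) (Function('c')(U) = Mul(Mul(2, U), Pow(Add(13, U), -1)) = Mul(2, U, Pow(Add(13, U), -1)))
O = 732 (O = Mul(Add(Mul(32, Pow(43, -1)), -5), Add(-42, -130)) = Mul(Add(Mul(32, Rational(1, 43)), -5), -172) = Mul(Add(Rational(32, 43), -5), -172) = Mul(Rational(-183, 43), -172) = 732)
Function('b')(n, m) = Add(732, n)
Add(Function('b')(-110, Function('c')(4)), 20070) = Add(Add(732, -110), 20070) = Add(622, 20070) = 20692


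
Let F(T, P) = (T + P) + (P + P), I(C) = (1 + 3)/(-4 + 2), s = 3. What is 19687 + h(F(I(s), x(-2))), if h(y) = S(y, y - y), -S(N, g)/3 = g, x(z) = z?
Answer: 19687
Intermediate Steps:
I(C) = -2 (I(C) = 4/(-2) = 4*(-½) = -2)
F(T, P) = T + 3*P (F(T, P) = (P + T) + 2*P = T + 3*P)
S(N, g) = -3*g
h(y) = 0 (h(y) = -3*(y - y) = -3*0 = 0)
19687 + h(F(I(s), x(-2))) = 19687 + 0 = 19687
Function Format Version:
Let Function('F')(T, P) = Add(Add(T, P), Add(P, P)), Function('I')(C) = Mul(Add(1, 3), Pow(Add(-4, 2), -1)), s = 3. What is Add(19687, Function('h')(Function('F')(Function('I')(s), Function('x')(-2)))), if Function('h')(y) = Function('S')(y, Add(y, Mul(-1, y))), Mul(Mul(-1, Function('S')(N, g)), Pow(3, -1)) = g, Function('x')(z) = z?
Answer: 19687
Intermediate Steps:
Function('I')(C) = -2 (Function('I')(C) = Mul(4, Pow(-2, -1)) = Mul(4, Rational(-1, 2)) = -2)
Function('F')(T, P) = Add(T, Mul(3, P)) (Function('F')(T, P) = Add(Add(P, T), Mul(2, P)) = Add(T, Mul(3, P)))
Function('S')(N, g) = Mul(-3, g)
Function('h')(y) = 0 (Function('h')(y) = Mul(-3, Add(y, Mul(-1, y))) = Mul(-3, 0) = 0)
Add(19687, Function('h')(Function('F')(Function('I')(s), Function('x')(-2)))) = Add(19687, 0) = 19687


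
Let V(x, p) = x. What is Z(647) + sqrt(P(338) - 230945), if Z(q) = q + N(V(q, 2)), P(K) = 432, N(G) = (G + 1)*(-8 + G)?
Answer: 414719 + I*sqrt(230513) ≈ 4.1472e+5 + 480.12*I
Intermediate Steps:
N(G) = (1 + G)*(-8 + G)
Z(q) = -8 + q**2 - 6*q (Z(q) = q + (-8 + q**2 - 7*q) = -8 + q**2 - 6*q)
Z(647) + sqrt(P(338) - 230945) = (-8 + 647**2 - 6*647) + sqrt(432 - 230945) = (-8 + 418609 - 3882) + sqrt(-230513) = 414719 + I*sqrt(230513)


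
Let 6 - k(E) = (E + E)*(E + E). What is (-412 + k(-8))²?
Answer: 438244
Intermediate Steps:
k(E) = 6 - 4*E² (k(E) = 6 - (E + E)*(E + E) = 6 - 2*E*2*E = 6 - 4*E²)
(-412 + k(-8))² = (-412 + (6 - 4*(-8)²))² = (-412 + (6 - 4*64))² = (-412 + (6 - 256))² = (-412 - 250)² = (-662)² = 438244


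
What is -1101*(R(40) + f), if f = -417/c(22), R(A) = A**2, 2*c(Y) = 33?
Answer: -19071522/11 ≈ -1.7338e+6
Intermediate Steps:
c(Y) = 33/2 (c(Y) = (1/2)*33 = 33/2)
f = -278/11 (f = -417/33/2 = -417*2/33 = -278/11 ≈ -25.273)
-1101*(R(40) + f) = -1101*(40**2 - 278/11) = -1101*(1600 - 278/11) = -1101*17322/11 = -19071522/11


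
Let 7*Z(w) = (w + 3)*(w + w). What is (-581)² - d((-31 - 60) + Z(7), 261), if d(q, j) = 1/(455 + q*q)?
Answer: 1855235255/5496 ≈ 3.3756e+5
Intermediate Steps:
Z(w) = 2*w*(3 + w)/7 (Z(w) = ((w + 3)*(w + w))/7 = ((3 + w)*(2*w))/7 = (2*w*(3 + w))/7 = 2*w*(3 + w)/7)
d(q, j) = 1/(455 + q²)
(-581)² - d((-31 - 60) + Z(7), 261) = (-581)² - 1/(455 + ((-31 - 60) + (2/7)*7*(3 + 7))²) = 337561 - 1/(455 + (-91 + (2/7)*7*10)²) = 337561 - 1/(455 + (-91 + 20)²) = 337561 - 1/(455 + (-71)²) = 337561 - 1/(455 + 5041) = 337561 - 1/5496 = 1855235255/5496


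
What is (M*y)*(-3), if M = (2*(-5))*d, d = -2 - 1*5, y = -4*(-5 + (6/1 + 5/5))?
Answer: 1680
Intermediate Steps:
y = -8 (y = -4*(-5 + (6*1 + 5*(⅕))) = -4*(-5 + (6 + 1)) = -4*(-5 + 7) = -4*2 = -8)
d = -7 (d = -2 - 5 = -7)
M = 70 (M = (2*(-5))*(-7) = -10*(-7) = 70)
(M*y)*(-3) = (70*(-8))*(-3) = -560*(-3) = 1680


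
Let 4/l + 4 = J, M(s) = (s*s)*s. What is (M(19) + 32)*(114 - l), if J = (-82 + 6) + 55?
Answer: 19666914/25 ≈ 7.8668e+5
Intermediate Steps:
M(s) = s³ (M(s) = s²*s = s³)
J = -21 (J = -76 + 55 = -21)
l = -4/25 (l = 4/(-4 - 21) = 4/(-25) = 4*(-1/25) = -4/25 ≈ -0.16000)
(M(19) + 32)*(114 - l) = (19³ + 32)*(114 - 1*(-4/25)) = (6859 + 32)*(114 + 4/25) = 6891*(2854/25) = 19666914/25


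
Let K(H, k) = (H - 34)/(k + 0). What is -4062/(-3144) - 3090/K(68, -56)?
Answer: 45347989/8908 ≈ 5090.7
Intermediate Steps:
K(H, k) = (-34 + H)/k
-4062/(-3144) - 3090/K(68, -56) = -4062/(-3144) - 3090*(-56/(-34 + 68)) = -4062*(-1/3144) - 3090/((-1/56*34)) = 677/524 - 3090/(-17/28) = 677/524 - 3090*(-28/17) = 677/524 + 86520/17 = 45347989/8908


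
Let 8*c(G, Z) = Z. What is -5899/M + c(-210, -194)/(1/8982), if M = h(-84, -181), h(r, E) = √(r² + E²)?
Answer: -435627/2 - 5899*√39817/39817 ≈ -2.1784e+5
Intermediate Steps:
h(r, E) = √(E² + r²)
c(G, Z) = Z/8
M = √39817 (M = √((-181)² + (-84)²) = √(32761 + 7056) = √39817 ≈ 199.54)
-5899/M + c(-210, -194)/(1/8982) = -5899*√39817/39817 + ((⅛)*(-194))/(1/8982) = -5899*√39817/39817 - 97/(4*1/8982) = -5899*√39817/39817 - 97/4*8982 = -5899*√39817/39817 - 435627/2 = -435627/2 - 5899*√39817/39817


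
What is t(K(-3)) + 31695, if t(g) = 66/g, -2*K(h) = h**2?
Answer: 95041/3 ≈ 31680.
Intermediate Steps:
K(h) = -h**2/2
t(K(-3)) + 31695 = 66/((-1/2*(-3)**2)) + 31695 = 66/((-1/2*9)) + 31695 = 66/(-9/2) + 31695 = 66*(-2/9) + 31695 = -44/3 + 31695 = 95041/3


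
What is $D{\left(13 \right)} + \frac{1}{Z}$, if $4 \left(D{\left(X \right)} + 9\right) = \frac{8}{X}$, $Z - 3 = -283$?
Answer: $- \frac{32213}{3640} \approx -8.8497$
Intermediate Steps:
$Z = -280$ ($Z = 3 - 283 = -280$)
$D{\left(X \right)} = -9 + \frac{2}{X}$ ($D{\left(X \right)} = -9 + \frac{8 \frac{1}{X}}{4} = -9 + \frac{2}{X}$)
$D{\left(13 \right)} + \frac{1}{Z} = \left(-9 + \frac{2}{13}\right) + \frac{1}{-280} = \left(-9 + 2 \cdot \frac{1}{13}\right) - \frac{1}{280} = \left(-9 + \frac{2}{13}\right) - \frac{1}{280} = - \frac{115}{13} - \frac{1}{280} = - \frac{32213}{3640}$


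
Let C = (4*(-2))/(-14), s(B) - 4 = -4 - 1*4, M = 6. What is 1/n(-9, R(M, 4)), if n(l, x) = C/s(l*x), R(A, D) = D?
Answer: -7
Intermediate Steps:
s(B) = -4 (s(B) = 4 + (-4 - 1*4) = 4 + (-4 - 4) = 4 - 8 = -4)
C = 4/7 (C = -8*(-1/14) = 4/7 ≈ 0.57143)
n(l, x) = -1/7 (n(l, x) = (4/7)/(-4) = (4/7)*(-1/4) = -1/7)
1/n(-9, R(M, 4)) = 1/(-1/7) = -7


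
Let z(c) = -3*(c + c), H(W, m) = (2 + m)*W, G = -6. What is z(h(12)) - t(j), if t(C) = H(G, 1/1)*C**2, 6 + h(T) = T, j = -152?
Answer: 415836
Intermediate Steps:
h(T) = -6 + T
H(W, m) = W*(2 + m)
z(c) = -6*c
t(C) = -18*C**2 (t(C) = (-6*(2 + 1/1))*C**2 = (-6*(2 + 1))*C**2 = (-6*3)*C**2 = -18*C**2)
z(h(12)) - t(j) = -6*(-6 + 12) - (-18)*(-152)**2 = -6*6 - (-18)*23104 = -36 - 1*(-415872) = -36 + 415872 = 415836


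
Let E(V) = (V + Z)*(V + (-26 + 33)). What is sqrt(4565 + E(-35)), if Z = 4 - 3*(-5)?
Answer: 3*sqrt(557) ≈ 70.802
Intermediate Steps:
Z = 19 (Z = 4 + 15 = 19)
E(V) = (7 + V)*(19 + V) (E(V) = (V + 19)*(V + (-26 + 33)) = (19 + V)*(V + 7) = (19 + V)*(7 + V) = (7 + V)*(19 + V))
sqrt(4565 + E(-35)) = sqrt(4565 + (133 + (-35)**2 + 26*(-35))) = sqrt(4565 + (133 + 1225 - 910)) = sqrt(4565 + 448) = sqrt(5013) = 3*sqrt(557)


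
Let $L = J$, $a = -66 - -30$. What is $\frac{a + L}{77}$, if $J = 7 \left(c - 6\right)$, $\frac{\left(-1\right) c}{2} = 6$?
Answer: $- \frac{162}{77} \approx -2.1039$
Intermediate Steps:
$c = -12$ ($c = \left(-2\right) 6 = -12$)
$J = -126$ ($J = 7 \left(-12 - 6\right) = 7 \left(-18\right) = -126$)
$a = -36$ ($a = -66 + 30 = -36$)
$L = -126$
$\frac{a + L}{77} = \frac{-36 - 126}{77} = \frac{1}{77} \left(-162\right) = - \frac{162}{77}$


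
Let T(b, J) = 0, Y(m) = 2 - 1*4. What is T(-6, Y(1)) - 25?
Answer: -25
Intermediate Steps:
Y(m) = -2 (Y(m) = 2 - 4 = -2)
T(-6, Y(1)) - 25 = 0 - 25 = -25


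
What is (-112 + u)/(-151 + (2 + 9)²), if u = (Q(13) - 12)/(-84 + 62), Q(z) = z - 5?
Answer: 41/11 ≈ 3.7273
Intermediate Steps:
Q(z) = -5 + z
u = 2/11 (u = ((-5 + 13) - 12)/(-84 + 62) = (8 - 12)/(-22) = -4*(-1/22) = 2/11 ≈ 0.18182)
(-112 + u)/(-151 + (2 + 9)²) = (-112 + 2/11)/(-151 + (2 + 9)²) = -1230/(11*(-151 + 11²)) = -1230/(11*(-151 + 121)) = -1230/11/(-30) = -1230/11*(-1/30) = 41/11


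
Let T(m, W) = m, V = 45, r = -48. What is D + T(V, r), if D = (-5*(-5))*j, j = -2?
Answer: -5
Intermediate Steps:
D = -50 (D = -5*(-5)*(-2) = 25*(-2) = -50)
D + T(V, r) = -50 + 45 = -5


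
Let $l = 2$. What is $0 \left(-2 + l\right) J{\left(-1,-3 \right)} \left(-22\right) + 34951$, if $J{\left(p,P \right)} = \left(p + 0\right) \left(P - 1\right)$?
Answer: $34951$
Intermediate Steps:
$J{\left(p,P \right)} = p \left(-1 + P\right)$
$0 \left(-2 + l\right) J{\left(-1,-3 \right)} \left(-22\right) + 34951 = 0 \left(-2 + 2\right) \left(- (-1 - 3)\right) \left(-22\right) + 34951 = 0 \cdot 0 \left(\left(-1\right) \left(-4\right)\right) \left(-22\right) + 34951 = 0 \cdot 4 \left(-22\right) + 34951 = 0 \left(-22\right) + 34951 = 0 + 34951 = 34951$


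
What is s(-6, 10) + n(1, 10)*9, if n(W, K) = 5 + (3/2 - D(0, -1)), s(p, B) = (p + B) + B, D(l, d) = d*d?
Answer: 127/2 ≈ 63.500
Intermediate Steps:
D(l, d) = d²
s(p, B) = p + 2*B (s(p, B) = (B + p) + B = p + 2*B)
n(W, K) = 11/2 (n(W, K) = 5 + (3/2 - 1*(-1)²) = 5 + (3*(½) - 1*1) = 5 + (3/2 - 1) = 5 + ½ = 11/2)
s(-6, 10) + n(1, 10)*9 = (-6 + 2*10) + (11/2)*9 = (-6 + 20) + 99/2 = 14 + 99/2 = 127/2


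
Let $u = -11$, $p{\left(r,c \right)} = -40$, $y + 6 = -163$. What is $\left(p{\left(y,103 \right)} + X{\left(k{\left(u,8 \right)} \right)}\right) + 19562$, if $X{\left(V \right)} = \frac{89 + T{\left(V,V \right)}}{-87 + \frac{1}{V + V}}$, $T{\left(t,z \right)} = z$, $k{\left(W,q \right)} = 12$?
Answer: $\frac{40739990}{2087} \approx 19521.0$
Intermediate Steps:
$y = -169$ ($y = -6 - 163 = -169$)
$X{\left(V \right)} = \frac{89 + V}{-87 + \frac{1}{2 V}}$ ($X{\left(V \right)} = \frac{89 + V}{-87 + \frac{1}{V + V}} = \frac{89 + V}{-87 + \frac{1}{2 V}}$)
$\left(p{\left(y,103 \right)} + X{\left(k{\left(u,8 \right)} \right)}\right) + 19562 = \left(-40 - \frac{24 \left(89 + 12\right)}{-1 + 174 \cdot 12}\right) + 19562 = \left(-40 - 24 \frac{1}{-1 + 2088} \cdot 101\right) + 19562 = \left(-40 - 24 \cdot \frac{1}{2087} \cdot 101\right) + 19562 = \left(-40 - \frac{2424}{2087}\right) + 19562 = - \frac{85904}{2087} + 19562 = \frac{40739990}{2087}$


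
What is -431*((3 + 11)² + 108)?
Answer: -131024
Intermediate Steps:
-431*((3 + 11)² + 108) = -431*(14² + 108) = -431*(196 + 108) = -431*304 = -131024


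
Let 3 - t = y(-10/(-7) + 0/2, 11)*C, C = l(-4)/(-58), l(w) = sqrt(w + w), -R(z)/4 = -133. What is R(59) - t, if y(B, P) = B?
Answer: 529 - 10*I*sqrt(2)/203 ≈ 529.0 - 0.069666*I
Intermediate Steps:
R(z) = 532 (R(z) = -4*(-133) = 532)
l(w) = sqrt(2)*sqrt(w) (l(w) = sqrt(2*w) = sqrt(2)*sqrt(w))
C = -I*sqrt(2)/29 (C = (sqrt(2)*sqrt(-4))/(-58) = (sqrt(2)*(2*I))*(-1/58) = (2*I*sqrt(2))*(-1/58) = -I*sqrt(2)/29 ≈ -0.048766*I)
t = 3 + 10*I*sqrt(2)/203 (t = 3 - (-10/(-7) + 0/2)*(-I*sqrt(2)/29) = 3 - (-10*(-1/7) + 0*(1/2))*(-I*sqrt(2)/29) = 3 - (10/7 + 0)*(-I*sqrt(2)/29) = 3 - 10*(-I*sqrt(2)/29)/7 = 3 - (-10)*I*sqrt(2)/203 = 3 + 10*I*sqrt(2)/203 ≈ 3.0 + 0.069666*I)
R(59) - t = 532 - (3 + 10*I*sqrt(2)/203) = 532 + (-3 - 10*I*sqrt(2)/203) = 529 - 10*I*sqrt(2)/203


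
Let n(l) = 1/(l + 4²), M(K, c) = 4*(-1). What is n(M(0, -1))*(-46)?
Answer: -23/6 ≈ -3.8333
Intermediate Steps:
M(K, c) = -4
n(l) = 1/(16 + l) (n(l) = 1/(l + 16) = 1/(16 + l))
n(M(0, -1))*(-46) = -46/(16 - 4) = -46/12 = (1/12)*(-46) = -23/6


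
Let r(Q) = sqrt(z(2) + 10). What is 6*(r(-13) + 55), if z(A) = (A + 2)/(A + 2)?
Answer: 330 + 6*sqrt(11) ≈ 349.90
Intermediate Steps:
z(A) = 1 (z(A) = (2 + A)/(2 + A) = 1)
r(Q) = sqrt(11) (r(Q) = sqrt(1 + 10) = sqrt(11))
6*(r(-13) + 55) = 6*(sqrt(11) + 55) = 6*(55 + sqrt(11)) = 330 + 6*sqrt(11)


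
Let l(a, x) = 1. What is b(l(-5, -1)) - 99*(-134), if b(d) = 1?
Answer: 13267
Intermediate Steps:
b(l(-5, -1)) - 99*(-134) = 1 - 99*(-134) = 1 + 13266 = 13267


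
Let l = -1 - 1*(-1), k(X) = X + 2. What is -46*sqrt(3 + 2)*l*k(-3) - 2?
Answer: -2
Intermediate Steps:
k(X) = 2 + X
l = 0 (l = -1 + 1 = 0)
-46*sqrt(3 + 2)*l*k(-3) - 2 = -46*sqrt(3 + 2)*0*(2 - 3) - 2 = -46*sqrt(5)*0*(-1) - 2 = -0*(-1) - 2 = -46*0 - 2 = 0 - 2 = -2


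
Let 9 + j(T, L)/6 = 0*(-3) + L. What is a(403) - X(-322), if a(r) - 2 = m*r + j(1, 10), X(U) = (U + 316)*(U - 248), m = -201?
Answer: -84415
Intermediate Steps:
X(U) = (-248 + U)*(316 + U) (X(U) = (316 + U)*(-248 + U) = (-248 + U)*(316 + U))
j(T, L) = -54 + 6*L (j(T, L) = -54 + 6*(0*(-3) + L) = -54 + 6*(0 + L) = -54 + 6*L)
a(r) = 8 - 201*r (a(r) = 2 + (-201*r + (-54 + 6*10)) = 2 + (-201*r + (-54 + 60)) = 2 + (-201*r + 6) = 2 + (6 - 201*r) = 8 - 201*r)
a(403) - X(-322) = (8 - 201*403) - (-78368 + (-322)² + 68*(-322)) = (8 - 81003) - (-78368 + 103684 - 21896) = -80995 - 1*3420 = -80995 - 3420 = -84415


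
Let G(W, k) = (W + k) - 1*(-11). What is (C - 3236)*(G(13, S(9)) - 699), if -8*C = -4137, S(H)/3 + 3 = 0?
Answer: 3719421/2 ≈ 1.8597e+6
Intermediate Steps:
S(H) = -9 (S(H) = -9 + 3*0 = -9 + 0 = -9)
G(W, k) = 11 + W + k (G(W, k) = (W + k) + 11 = 11 + W + k)
C = 4137/8 (C = -1/8*(-4137) = 4137/8 ≈ 517.13)
(C - 3236)*(G(13, S(9)) - 699) = (4137/8 - 3236)*((11 + 13 - 9) - 699) = -21751*(15 - 699)/8 = -21751/8*(-684) = 3719421/2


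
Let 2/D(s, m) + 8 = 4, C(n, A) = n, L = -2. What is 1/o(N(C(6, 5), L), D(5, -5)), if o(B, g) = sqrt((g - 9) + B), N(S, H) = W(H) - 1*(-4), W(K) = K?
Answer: -I*sqrt(30)/15 ≈ -0.36515*I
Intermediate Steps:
D(s, m) = -1/2 (D(s, m) = 2/(-8 + 4) = 2/(-4) = 2*(-1/4) = -1/2)
N(S, H) = 4 + H (N(S, H) = H - 1*(-4) = H + 4 = 4 + H)
o(B, g) = sqrt(-9 + B + g) (o(B, g) = sqrt((-9 + g) + B) = sqrt(-9 + B + g))
1/o(N(C(6, 5), L), D(5, -5)) = 1/(sqrt(-9 + (4 - 2) - 1/2)) = 1/(sqrt(-9 + 2 - 1/2)) = 1/(sqrt(-15/2)) = 1/(I*sqrt(30)/2) = -I*sqrt(30)/15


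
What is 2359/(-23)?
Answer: -2359/23 ≈ -102.57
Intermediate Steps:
2359/(-23) = 2359*(-1/23) = -2359/23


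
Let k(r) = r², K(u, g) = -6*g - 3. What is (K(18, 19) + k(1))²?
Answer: 13456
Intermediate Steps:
K(u, g) = -3 - 6*g
(K(18, 19) + k(1))² = ((-3 - 6*19) + 1²)² = ((-3 - 114) + 1)² = (-117 + 1)² = (-116)² = 13456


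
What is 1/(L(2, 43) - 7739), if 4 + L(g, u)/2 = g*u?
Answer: -1/7575 ≈ -0.00013201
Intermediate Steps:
L(g, u) = -8 + 2*g*u (L(g, u) = -8 + 2*(g*u) = -8 + 2*g*u)
1/(L(2, 43) - 7739) = 1/((-8 + 2*2*43) - 7739) = 1/((-8 + 172) - 7739) = 1/(164 - 7739) = 1/(-7575) = -1/7575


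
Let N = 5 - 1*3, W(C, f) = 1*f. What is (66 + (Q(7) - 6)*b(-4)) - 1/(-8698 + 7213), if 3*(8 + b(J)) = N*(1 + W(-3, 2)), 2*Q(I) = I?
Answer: 120286/1485 ≈ 81.001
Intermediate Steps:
W(C, f) = f
Q(I) = I/2
N = 2 (N = 5 - 3 = 2)
b(J) = -6 (b(J) = -8 + (2*(1 + 2))/3 = -8 + (2*3)/3 = -8 + (1/3)*6 = -8 + 2 = -6)
(66 + (Q(7) - 6)*b(-4)) - 1/(-8698 + 7213) = (66 + ((1/2)*7 - 6)*(-6)) - 1/(-8698 + 7213) = (66 + (7/2 - 6)*(-6)) - 1/(-1485) = (66 - 5/2*(-6)) - 1*(-1/1485) = (66 + 15) + 1/1485 = 81 + 1/1485 = 120286/1485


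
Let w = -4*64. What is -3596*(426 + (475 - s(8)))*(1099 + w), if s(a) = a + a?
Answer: -2682813780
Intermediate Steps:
w = -256
s(a) = 2*a
-3596*(426 + (475 - s(8)))*(1099 + w) = -3596*(426 + (475 - 2*8))*(1099 - 256) = -3596*(426 + (475 - 1*16))*843 = -3596*(426 + (475 - 16))*843 = -3596*(426 + 459)*843 = -3182460*843 = -3596*746055 = -2682813780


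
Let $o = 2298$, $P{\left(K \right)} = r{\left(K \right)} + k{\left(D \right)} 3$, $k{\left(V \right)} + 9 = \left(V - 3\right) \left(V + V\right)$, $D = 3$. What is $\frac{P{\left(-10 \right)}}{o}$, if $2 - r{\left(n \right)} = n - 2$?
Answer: $- \frac{13}{2298} \approx -0.0056571$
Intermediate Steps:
$r{\left(n \right)} = 4 - n$ ($r{\left(n \right)} = 2 - \left(n - 2\right) = 2 - \left(-2 + n\right) = 4 - n$)
$k{\left(V \right)} = -9 + 2 V \left(-3 + V\right)$ ($k{\left(V \right)} = -9 + \left(V - 3\right) \left(V + V\right) = -9 + \left(-3 + V\right) 2 V = -9 + 2 V \left(-3 + V\right)$)
$P{\left(K \right)} = -23 - K$ ($P{\left(K \right)} = \left(4 - K\right) + \left(-9 - 18 + 2 \cdot 3^{2}\right) 3 = \left(4 - K\right) + \left(-9 - 18 + 2 \cdot 9\right) 3 = \left(4 - K\right) + \left(-9 - 18 + 18\right) 3 = \left(4 - K\right) - 27 = -23 - K$)
$\frac{P{\left(-10 \right)}}{o} = \frac{-23 - -10}{2298} = \left(-23 + 10\right) \frac{1}{2298} = \left(-13\right) \frac{1}{2298} = - \frac{13}{2298}$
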